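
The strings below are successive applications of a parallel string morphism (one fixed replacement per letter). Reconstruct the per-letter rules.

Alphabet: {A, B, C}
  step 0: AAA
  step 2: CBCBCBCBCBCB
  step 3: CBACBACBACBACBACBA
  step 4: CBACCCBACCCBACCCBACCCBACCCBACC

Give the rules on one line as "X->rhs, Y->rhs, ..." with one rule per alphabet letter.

  step 3 ⇒ step 4: CBACBACBACBACBACBA ⇒ CB·A·CC·CB·A·CC·CB·A·CC·CB·A·CC·CB·A·CC·CB·A·CC
    A ↦ CC
    B ↦ A
    C ↦ CB

A->CC, B->A, C->CB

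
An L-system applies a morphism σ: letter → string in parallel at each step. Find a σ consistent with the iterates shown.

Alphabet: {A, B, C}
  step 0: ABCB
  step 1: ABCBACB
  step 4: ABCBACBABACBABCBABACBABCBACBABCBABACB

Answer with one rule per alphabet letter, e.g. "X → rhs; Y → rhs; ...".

A->AB, B->CB, C->A

  step 0 ⇒ step 1: ABCB ⇒ AB·CB·A·CB
    A ↦ AB
    B ↦ CB
    C ↦ A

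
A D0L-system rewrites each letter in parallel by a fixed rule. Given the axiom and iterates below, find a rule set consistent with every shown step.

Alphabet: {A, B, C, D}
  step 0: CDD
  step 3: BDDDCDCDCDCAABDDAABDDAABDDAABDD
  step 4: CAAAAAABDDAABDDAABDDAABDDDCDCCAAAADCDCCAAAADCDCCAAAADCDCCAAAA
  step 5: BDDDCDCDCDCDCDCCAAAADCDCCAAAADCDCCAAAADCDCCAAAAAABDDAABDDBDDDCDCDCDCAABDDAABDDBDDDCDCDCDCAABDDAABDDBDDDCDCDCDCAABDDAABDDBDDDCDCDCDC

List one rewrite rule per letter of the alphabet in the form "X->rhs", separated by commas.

  step 4 ⇒ step 5: CAAAAAABDDAABDDAABDDAABDDDCDCCAAAADCDCCAAAADCDCCAAAADCDCCAAAA ⇒ BDD·DC·DC·DC·DC·DC·DC·C·AA·AA·DC·DC·C·AA·AA·DC·DC·C·AA·AA·DC·DC·C·AA·AA·AA·BDD·AA·BDD·BDD·DC·DC·DC·DC·AA·BDD·AA·BDD·BDD·DC·DC·DC·DC·AA·BDD·AA·BDD·BDD·DC·DC·DC·DC·AA·BDD·AA·BDD·BDD·DC·DC·DC·DC
    A ↦ DC
    B ↦ C
    C ↦ BDD
    D ↦ AA

A->DC, B->C, C->BDD, D->AA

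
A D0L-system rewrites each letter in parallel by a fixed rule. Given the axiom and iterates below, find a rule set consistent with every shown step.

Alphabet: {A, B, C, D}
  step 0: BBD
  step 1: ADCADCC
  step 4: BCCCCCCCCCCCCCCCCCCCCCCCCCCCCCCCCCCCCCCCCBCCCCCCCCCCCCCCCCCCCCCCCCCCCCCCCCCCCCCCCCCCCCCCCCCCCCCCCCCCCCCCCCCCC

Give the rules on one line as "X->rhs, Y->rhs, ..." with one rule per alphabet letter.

A->B, B->ADC, C->CCC, D->C

  step 0 ⇒ step 1: BBD ⇒ ADC·ADC·C
    B ↦ ADC
    D ↦ C
    A ↦ B  (constrained at step 1)
    C ↦ CCC  (constrained at step 1)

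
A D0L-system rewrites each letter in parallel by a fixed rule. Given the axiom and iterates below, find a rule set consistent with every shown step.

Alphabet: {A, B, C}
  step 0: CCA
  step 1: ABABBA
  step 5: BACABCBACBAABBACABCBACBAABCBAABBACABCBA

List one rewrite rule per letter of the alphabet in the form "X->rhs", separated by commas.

  step 0 ⇒ step 1: CCA ⇒ AB·AB·BA
    A ↦ BA
    C ↦ AB
    B ↦ C  (constrained at step 1)

A->BA, B->C, C->AB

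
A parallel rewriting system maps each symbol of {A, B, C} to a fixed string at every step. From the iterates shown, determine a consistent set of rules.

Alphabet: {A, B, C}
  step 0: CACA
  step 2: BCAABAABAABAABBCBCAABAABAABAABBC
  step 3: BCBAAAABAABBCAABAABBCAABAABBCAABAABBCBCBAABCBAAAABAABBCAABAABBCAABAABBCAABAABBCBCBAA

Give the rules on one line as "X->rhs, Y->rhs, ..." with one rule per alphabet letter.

A->AAB, B->BC, C->BAA

  step 2 ⇒ step 3: BCAABAABAABAABBCBCAABAABAABAABBC ⇒ BC·BAA·AAB·AAB·BC·AAB·AAB·BC·AAB·AAB·BC·AAB·AAB·BC·BC·BAA·BC·BAA·AAB·AAB·BC·AAB·AAB·BC·AAB·AAB·BC·AAB·AAB·BC·BC·BAA
    A ↦ AAB
    B ↦ BC
    C ↦ BAA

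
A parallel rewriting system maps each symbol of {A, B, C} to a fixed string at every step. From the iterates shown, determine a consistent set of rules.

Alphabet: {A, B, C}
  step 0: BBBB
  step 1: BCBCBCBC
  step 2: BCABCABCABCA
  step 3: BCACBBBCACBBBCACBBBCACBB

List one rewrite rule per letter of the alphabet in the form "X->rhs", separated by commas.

A->CBB, B->BC, C->A

  step 2 ⇒ step 3: BCABCABCABCA ⇒ BC·A·CBB·BC·A·CBB·BC·A·CBB·BC·A·CBB
    A ↦ CBB
    B ↦ BC
    C ↦ A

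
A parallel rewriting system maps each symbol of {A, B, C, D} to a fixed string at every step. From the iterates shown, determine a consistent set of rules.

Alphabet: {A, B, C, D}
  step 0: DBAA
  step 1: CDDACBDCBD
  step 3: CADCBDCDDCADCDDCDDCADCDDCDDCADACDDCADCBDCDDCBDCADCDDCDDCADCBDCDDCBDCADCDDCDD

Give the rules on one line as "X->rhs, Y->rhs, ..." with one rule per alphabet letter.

A->CBD, B->A, C->CAD, D->CDD

  step 0 ⇒ step 1: DBAA ⇒ CDD·A·CBD·CBD
    A ↦ CBD
    B ↦ A
    D ↦ CDD
    C ↦ CAD  (constrained at step 1)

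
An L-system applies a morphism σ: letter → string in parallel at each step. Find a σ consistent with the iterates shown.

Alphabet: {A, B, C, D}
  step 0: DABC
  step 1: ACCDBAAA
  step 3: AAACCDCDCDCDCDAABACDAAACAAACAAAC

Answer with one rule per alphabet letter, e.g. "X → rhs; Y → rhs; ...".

A->CD, B->BA, C->AA, D->AC

  step 0 ⇒ step 1: DABC ⇒ AC·CD·BA·AA
    A ↦ CD
    B ↦ BA
    C ↦ AA
    D ↦ AC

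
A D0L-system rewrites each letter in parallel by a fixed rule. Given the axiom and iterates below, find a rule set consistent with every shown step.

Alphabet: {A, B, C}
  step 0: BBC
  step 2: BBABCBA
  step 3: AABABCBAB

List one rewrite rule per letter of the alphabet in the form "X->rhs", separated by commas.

  step 2 ⇒ step 3: BBABCBA ⇒ A·A·B·A·BCB·A·B
    A ↦ B
    B ↦ A
    C ↦ BCB

A->B, B->A, C->BCB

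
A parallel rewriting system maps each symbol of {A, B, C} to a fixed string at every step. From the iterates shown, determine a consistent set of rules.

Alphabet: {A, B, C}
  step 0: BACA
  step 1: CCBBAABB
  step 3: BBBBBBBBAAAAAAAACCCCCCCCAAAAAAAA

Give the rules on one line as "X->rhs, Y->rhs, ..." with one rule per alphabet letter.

  step 0 ⇒ step 1: BACA ⇒ CC·BB·AA·BB
    A ↦ BB
    B ↦ CC
    C ↦ AA

A->BB, B->CC, C->AA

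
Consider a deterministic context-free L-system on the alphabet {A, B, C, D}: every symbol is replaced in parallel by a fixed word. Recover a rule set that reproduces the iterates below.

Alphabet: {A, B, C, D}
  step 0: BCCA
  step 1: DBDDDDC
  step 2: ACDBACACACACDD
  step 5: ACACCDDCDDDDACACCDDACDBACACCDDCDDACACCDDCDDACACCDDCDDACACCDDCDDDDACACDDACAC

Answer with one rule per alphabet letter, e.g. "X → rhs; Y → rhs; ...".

A->C, B->DB, C->DD, D->AC

  step 1 ⇒ step 2: DBDDDDC ⇒ AC·DB·AC·AC·AC·AC·DD
    B ↦ DB
    C ↦ DD
    D ↦ AC
  step 0 ⇒ step 1: BCCA ⇒ DB·DD·DD·C
    A ↦ C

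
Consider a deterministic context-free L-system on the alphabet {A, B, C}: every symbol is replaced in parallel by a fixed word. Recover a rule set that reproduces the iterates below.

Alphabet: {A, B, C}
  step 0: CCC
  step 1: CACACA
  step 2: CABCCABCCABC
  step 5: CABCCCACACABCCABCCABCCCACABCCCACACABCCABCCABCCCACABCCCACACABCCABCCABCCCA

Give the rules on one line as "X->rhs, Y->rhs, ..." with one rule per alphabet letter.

  step 1 ⇒ step 2: CACACA ⇒ CA·BC·CA·BC·CA·BC
    A ↦ BC
    C ↦ CA
    B ↦ C  (constrained at step 2)

A->BC, B->C, C->CA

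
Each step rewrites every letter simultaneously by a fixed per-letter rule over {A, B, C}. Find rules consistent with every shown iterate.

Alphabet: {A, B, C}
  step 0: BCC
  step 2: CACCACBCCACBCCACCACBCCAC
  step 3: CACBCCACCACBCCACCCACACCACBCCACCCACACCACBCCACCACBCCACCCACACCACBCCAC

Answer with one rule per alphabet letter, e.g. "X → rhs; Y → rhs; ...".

  step 2 ⇒ step 3: CACCACBCCACBCCACCACBCCAC ⇒ CAC·BC·CAC·CAC·BC·CAC·CCA·CAC·CAC·BC·CAC·CCA·CAC·CAC·BC·CAC·CAC·BC·CAC·CCA·CAC·CAC·BC·CAC
    A ↦ BC
    B ↦ CCA
    C ↦ CAC

A->BC, B->CCA, C->CAC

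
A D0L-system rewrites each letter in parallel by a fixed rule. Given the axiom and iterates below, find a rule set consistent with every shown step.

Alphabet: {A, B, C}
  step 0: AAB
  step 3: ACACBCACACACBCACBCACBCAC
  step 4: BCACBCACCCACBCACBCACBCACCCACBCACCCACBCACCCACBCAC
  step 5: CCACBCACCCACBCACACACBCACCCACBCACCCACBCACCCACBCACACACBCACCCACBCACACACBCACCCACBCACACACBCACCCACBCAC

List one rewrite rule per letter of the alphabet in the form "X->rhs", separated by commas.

A->BC, B->CC, C->AC

  step 4 ⇒ step 5: BCACBCACCCACBCACBCACBCACCCACBCACCCACBCACCCACBCAC ⇒ CC·AC·BC·AC·CC·AC·BC·AC·AC·AC·BC·AC·CC·AC·BC·AC·CC·AC·BC·AC·CC·AC·BC·AC·AC·AC·BC·AC·CC·AC·BC·AC·AC·AC·BC·AC·CC·AC·BC·AC·AC·AC·BC·AC·CC·AC·BC·AC
    A ↦ BC
    B ↦ CC
    C ↦ AC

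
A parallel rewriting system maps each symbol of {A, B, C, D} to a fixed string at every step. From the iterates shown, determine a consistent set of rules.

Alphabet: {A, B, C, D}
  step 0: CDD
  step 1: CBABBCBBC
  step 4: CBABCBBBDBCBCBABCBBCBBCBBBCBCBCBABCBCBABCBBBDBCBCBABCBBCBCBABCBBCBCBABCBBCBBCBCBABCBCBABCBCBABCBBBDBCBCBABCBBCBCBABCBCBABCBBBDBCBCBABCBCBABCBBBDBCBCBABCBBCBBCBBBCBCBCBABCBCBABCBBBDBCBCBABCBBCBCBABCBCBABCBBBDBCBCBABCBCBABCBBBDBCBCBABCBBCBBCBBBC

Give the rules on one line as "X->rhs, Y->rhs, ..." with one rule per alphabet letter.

A->BBD, B->BCB, C->CBA, D->BBC

  step 0 ⇒ step 1: CDD ⇒ CBA·BBC·BBC
    C ↦ CBA
    D ↦ BBC
    A ↦ BBD  (constrained at step 1)
    B ↦ BCB  (constrained at step 1)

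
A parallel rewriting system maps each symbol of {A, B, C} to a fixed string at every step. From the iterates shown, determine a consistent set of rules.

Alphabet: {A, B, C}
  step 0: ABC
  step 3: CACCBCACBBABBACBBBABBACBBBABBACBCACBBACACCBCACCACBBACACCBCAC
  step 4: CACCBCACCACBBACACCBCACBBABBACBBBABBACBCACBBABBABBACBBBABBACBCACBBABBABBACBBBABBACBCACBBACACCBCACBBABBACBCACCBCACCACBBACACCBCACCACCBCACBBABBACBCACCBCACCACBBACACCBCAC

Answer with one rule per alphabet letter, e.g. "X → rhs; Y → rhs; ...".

A->CB, B->BBA, C->CAC

  step 3 ⇒ step 4: CACCBCACBBABBACBBBABBACBBBABBACBCACBBACACCBCACCACBBACACCBCAC ⇒ CAC·CB·CAC·CAC·BBA·CAC·CB·CAC·BBA·BBA·CB·BBA·BBA·CB·CAC·BBA·BBA·BBA·CB·BBA·BBA·CB·CAC·BBA·BBA·BBA·CB·BBA·BBA·CB·CAC·BBA·CAC·CB·CAC·BBA·BBA·CB·CAC·CB·CAC·CAC·BBA·CAC·CB·CAC·CAC·CB·CAC·BBA·BBA·CB·CAC·CB·CAC·CAC·BBA·CAC·CB·CAC
    A ↦ CB
    B ↦ BBA
    C ↦ CAC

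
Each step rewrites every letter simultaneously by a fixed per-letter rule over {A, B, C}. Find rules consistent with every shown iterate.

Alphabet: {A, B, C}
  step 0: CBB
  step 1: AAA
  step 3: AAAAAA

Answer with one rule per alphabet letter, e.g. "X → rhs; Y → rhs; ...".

  step 0 ⇒ step 1: CBB ⇒ A·A·A
    B ↦ A
    C ↦ A
    A ↦ BC  (constrained at step 1)

A->BC, B->A, C->A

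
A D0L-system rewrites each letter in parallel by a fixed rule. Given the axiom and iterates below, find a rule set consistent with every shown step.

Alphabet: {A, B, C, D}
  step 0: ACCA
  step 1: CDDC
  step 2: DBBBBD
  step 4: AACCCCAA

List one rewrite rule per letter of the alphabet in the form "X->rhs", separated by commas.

  step 1 ⇒ step 2: CDDC ⇒ D·BB·BB·D
    C ↦ D
    D ↦ BB
  step 0 ⇒ step 1: ACCA ⇒ C·D·D·C
    A ↦ C
    B ↦ A  (constrained at step 2)

A->C, B->A, C->D, D->BB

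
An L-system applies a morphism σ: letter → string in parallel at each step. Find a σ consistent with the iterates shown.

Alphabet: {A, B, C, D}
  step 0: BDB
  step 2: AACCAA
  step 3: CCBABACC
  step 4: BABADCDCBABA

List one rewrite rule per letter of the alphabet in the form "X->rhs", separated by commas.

A->C, B->D, C->BA, D->AA

  step 3 ⇒ step 4: CCBABACC ⇒ BA·BA·D·C·D·C·BA·BA
    A ↦ C
    B ↦ D
    C ↦ BA
    D ↦ AA  (constrained at step 0)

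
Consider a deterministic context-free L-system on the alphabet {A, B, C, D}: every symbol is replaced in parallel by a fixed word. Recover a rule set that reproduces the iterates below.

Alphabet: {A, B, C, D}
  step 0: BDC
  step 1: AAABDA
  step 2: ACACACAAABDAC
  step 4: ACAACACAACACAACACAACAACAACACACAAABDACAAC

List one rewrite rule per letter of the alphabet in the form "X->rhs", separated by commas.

A->AC, B->AAA, C->A, D->BD

  step 1 ⇒ step 2: AAABDA ⇒ AC·AC·AC·AAA·BD·AC
    A ↦ AC
    B ↦ AAA
    D ↦ BD
  step 0 ⇒ step 1: BDC ⇒ AAA·BD·A
    C ↦ A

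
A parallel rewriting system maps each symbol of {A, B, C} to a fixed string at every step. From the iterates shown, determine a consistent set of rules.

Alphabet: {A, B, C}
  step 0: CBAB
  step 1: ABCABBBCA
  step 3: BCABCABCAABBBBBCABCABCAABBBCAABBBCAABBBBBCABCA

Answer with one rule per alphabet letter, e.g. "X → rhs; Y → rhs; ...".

  step 0 ⇒ step 1: CBAB ⇒ A·BCA·BB·BCA
    A ↦ BB
    B ↦ BCA
    C ↦ A

A->BB, B->BCA, C->A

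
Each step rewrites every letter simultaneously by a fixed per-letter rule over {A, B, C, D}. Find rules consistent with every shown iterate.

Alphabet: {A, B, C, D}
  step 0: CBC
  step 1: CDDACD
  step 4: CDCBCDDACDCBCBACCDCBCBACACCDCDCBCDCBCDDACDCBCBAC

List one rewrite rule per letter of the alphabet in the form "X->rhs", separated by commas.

A->AC, B->DA, C->CD, D->CB

  step 0 ⇒ step 1: CBC ⇒ CD·DA·CD
    B ↦ DA
    C ↦ CD
    A ↦ AC  (constrained at step 1)
    D ↦ CB  (constrained at step 1)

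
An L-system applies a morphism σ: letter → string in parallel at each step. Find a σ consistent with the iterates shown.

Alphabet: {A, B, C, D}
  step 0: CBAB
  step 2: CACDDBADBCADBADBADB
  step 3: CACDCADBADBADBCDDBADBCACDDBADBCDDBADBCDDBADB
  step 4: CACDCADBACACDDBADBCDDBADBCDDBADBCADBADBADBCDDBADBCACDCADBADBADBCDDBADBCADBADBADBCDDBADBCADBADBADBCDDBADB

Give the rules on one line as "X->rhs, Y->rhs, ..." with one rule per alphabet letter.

A->CD, B->DB, C->CA, D->DBA

  step 3 ⇒ step 4: CACDCADBADBADBCDDBADBCACDDBADBCDDBADBCDDBADB ⇒ CA·CD·CA·DBA·CA·CD·DBA·DB·CD·DBA·DB·CD·DBA·DB·CA·DBA·DBA·DB·CD·DBA·DB·CA·CD·CA·DBA·DBA·DB·CD·DBA·DB·CA·DBA·DBA·DB·CD·DBA·DB·CA·DBA·DBA·DB·CD·DBA·DB
    A ↦ CD
    B ↦ DB
    C ↦ CA
    D ↦ DBA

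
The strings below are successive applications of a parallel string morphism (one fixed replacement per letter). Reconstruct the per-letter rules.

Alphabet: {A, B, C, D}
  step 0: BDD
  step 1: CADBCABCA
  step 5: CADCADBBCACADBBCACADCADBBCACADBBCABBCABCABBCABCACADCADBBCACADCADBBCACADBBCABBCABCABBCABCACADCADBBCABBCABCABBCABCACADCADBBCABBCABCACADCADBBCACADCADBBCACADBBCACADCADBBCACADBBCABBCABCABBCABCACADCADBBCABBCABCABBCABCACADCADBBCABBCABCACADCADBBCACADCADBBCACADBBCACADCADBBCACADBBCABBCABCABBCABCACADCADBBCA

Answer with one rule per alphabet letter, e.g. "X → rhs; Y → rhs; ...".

  step 0 ⇒ step 1: BDD ⇒ CAD·BCA·BCA
    B ↦ CAD
    D ↦ BCA
    A ↦ BCA  (constrained at step 1)
    C ↦ B  (constrained at step 1)

A->BCA, B->CAD, C->B, D->BCA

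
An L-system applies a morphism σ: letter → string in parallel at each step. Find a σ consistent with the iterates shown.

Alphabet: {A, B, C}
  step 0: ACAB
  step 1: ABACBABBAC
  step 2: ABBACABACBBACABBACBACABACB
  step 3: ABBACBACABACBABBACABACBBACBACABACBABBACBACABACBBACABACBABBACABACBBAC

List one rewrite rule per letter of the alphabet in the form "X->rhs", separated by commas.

  step 2 ⇒ step 3: ABBACABACBBACABBACBACABACB ⇒ AB·BAC·BAC·AB·ACB·AB·BAC·AB·ACB·BAC·BAC·AB·ACB·AB·BAC·BAC·AB·ACB·BAC·AB·ACB·AB·BAC·AB·ACB·BAC
    A ↦ AB
    B ↦ BAC
    C ↦ ACB

A->AB, B->BAC, C->ACB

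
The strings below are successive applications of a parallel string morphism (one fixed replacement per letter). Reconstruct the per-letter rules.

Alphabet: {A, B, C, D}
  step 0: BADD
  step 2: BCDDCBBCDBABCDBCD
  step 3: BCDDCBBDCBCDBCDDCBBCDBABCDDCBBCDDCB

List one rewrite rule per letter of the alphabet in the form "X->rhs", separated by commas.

  step 2 ⇒ step 3: BCDDCBBCDBABCDBCD ⇒ BCD·DC·B·B·DC·BCD·BCD·DC·B·BCD·BA·BCD·DC·B·BCD·DC·B
    A ↦ BA
    B ↦ BCD
    C ↦ DC
    D ↦ B

A->BA, B->BCD, C->DC, D->B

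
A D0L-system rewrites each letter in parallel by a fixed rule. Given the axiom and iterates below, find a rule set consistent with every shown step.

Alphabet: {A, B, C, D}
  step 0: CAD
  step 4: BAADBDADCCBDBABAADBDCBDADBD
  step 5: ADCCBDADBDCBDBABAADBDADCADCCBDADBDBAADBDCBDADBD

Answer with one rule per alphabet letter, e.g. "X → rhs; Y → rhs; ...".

  step 4 ⇒ step 5: BAADBDADCCBDBABAADBDCBDADBD ⇒ AD·C·C·BD·AD·BD·C·BD·BA·BA·AD·BD·AD·C·AD·C·C·BD·AD·BD·BA·AD·BD·C·BD·AD·BD
    A ↦ C
    B ↦ AD
    C ↦ BA
    D ↦ BD

A->C, B->AD, C->BA, D->BD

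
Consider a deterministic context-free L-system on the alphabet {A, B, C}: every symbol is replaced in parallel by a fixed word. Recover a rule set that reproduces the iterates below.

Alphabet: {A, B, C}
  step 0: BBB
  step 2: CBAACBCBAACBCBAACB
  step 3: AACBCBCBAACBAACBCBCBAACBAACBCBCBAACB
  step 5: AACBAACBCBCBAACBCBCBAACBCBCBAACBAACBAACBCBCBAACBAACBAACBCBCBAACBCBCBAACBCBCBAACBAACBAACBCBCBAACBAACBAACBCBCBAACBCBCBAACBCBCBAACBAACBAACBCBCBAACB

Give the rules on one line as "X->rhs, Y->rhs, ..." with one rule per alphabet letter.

A->CB, B->ACB, C->A

  step 2 ⇒ step 3: CBAACBCBAACBCBAACB ⇒ A·ACB·CB·CB·A·ACB·A·ACB·CB·CB·A·ACB·A·ACB·CB·CB·A·ACB
    A ↦ CB
    B ↦ ACB
    C ↦ A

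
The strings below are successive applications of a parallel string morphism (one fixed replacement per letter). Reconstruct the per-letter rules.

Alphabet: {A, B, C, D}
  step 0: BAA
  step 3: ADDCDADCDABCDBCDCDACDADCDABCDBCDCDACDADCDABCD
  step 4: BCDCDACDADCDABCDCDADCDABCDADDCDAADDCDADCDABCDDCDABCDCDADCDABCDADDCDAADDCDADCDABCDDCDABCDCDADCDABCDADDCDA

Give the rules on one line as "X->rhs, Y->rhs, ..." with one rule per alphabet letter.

  step 3 ⇒ step 4: ADDCDADCDABCDBCDCDACDADCDABCDBCDCDACDADCDABCD ⇒ BCD·CDA·CDA·D·CDA·BCD·CDA·D·CDA·BCD·AD·D·CDA·AD·D·CDA·D·CDA·BCD·D·CDA·BCD·CDA·D·CDA·BCD·AD·D·CDA·AD·D·CDA·D·CDA·BCD·D·CDA·BCD·CDA·D·CDA·BCD·AD·D·CDA
    A ↦ BCD
    B ↦ AD
    C ↦ D
    D ↦ CDA

A->BCD, B->AD, C->D, D->CDA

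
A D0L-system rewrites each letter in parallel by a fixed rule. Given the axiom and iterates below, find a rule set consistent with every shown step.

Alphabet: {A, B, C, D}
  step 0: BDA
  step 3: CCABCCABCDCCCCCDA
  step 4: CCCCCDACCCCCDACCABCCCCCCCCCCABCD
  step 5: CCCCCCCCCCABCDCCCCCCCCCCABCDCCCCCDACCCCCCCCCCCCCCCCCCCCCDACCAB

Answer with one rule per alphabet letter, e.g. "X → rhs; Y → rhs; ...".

  step 4 ⇒ step 5: CCCCCDACCCCCDACCABCCCCCCCCCCABCD ⇒ CC·CC·CC·CC·CC·AB·CD·CC·CC·CC·CC·CC·AB·CD·CC·CC·CD·A·CC·CC·CC·CC·CC·CC·CC·CC·CC·CC·CD·A·CC·AB
    A ↦ CD
    B ↦ A
    C ↦ CC
    D ↦ AB

A->CD, B->A, C->CC, D->AB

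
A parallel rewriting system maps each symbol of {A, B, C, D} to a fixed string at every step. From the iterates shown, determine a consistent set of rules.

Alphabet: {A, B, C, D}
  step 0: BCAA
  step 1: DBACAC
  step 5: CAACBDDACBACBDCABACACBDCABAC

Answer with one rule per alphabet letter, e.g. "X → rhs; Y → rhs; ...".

  step 0 ⇒ step 1: BCAA ⇒ D·B·AC·AC
    A ↦ AC
    B ↦ D
    C ↦ B
    D ↦ CA  (constrained at step 1)

A->AC, B->D, C->B, D->CA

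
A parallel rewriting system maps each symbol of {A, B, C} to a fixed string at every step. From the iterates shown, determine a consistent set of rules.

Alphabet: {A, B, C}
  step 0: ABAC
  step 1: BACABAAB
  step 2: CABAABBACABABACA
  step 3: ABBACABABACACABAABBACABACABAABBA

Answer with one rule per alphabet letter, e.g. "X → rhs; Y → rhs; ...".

  step 2 ⇒ step 3: CABAABBACABABACA ⇒ AB·BA·CA·BA·BA·CA·CA·BA·AB·BA·CA·BA·CA·BA·AB·BA
    A ↦ BA
    B ↦ CA
    C ↦ AB

A->BA, B->CA, C->AB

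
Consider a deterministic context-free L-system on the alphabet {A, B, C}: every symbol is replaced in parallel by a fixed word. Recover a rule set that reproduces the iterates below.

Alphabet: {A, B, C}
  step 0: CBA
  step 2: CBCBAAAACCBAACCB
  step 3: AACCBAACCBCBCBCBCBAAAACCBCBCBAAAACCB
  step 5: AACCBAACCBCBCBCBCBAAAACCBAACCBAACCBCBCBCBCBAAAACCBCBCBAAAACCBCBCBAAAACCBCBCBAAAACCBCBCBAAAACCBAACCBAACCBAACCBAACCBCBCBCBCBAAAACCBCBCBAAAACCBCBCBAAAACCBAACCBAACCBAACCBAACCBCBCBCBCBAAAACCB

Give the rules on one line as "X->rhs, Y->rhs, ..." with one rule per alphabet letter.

A->CB, B->CCB, C->AA

  step 2 ⇒ step 3: CBCBAAAACCBAACCB ⇒ AA·CCB·AA·CCB·CB·CB·CB·CB·AA·AA·CCB·CB·CB·AA·AA·CCB
    A ↦ CB
    B ↦ CCB
    C ↦ AA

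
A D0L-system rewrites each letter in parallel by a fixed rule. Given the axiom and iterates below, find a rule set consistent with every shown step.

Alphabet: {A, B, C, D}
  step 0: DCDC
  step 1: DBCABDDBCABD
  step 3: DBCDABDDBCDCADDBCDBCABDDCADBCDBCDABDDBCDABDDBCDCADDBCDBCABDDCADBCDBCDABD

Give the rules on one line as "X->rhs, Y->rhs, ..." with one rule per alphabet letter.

  step 0 ⇒ step 1: DCDC ⇒ DBC·ABD·DBC·ABD
    C ↦ ABD
    D ↦ DBC
    A ↦ DCA  (constrained at step 1)
    B ↦ D  (constrained at step 1)

A->DCA, B->D, C->ABD, D->DBC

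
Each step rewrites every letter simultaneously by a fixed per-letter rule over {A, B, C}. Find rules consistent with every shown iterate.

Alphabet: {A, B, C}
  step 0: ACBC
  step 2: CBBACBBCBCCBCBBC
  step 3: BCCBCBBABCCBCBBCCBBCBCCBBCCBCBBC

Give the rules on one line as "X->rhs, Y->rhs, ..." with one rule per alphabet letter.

  step 2 ⇒ step 3: CBBACBBCBCCBCBBC ⇒ BC·CB·CB·BA·BC·CB·CB·BC·CB·BC·BC·CB·BC·CB·CB·BC
    A ↦ BA
    B ↦ CB
    C ↦ BC

A->BA, B->CB, C->BC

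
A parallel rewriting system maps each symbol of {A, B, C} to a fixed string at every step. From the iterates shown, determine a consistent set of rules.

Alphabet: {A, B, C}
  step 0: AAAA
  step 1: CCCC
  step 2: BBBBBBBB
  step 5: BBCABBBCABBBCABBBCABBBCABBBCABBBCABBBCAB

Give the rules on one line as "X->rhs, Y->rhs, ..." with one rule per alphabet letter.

  step 1 ⇒ step 2: CCCC ⇒ BB·BB·BB·BB
    C ↦ BB
  step 0 ⇒ step 1: AAAA ⇒ C·C·C·C
    A ↦ C
    B ↦ AB  (constrained at step 2)

A->C, B->AB, C->BB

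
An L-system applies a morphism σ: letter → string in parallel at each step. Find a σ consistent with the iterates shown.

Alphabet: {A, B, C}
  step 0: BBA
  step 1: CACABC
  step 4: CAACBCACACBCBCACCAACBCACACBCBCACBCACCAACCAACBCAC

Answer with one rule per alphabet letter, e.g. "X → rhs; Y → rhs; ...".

  step 0 ⇒ step 1: BBA ⇒ CA·CA·BC
    A ↦ BC
    B ↦ CA
    C ↦ AC  (constrained at step 1)

A->BC, B->CA, C->AC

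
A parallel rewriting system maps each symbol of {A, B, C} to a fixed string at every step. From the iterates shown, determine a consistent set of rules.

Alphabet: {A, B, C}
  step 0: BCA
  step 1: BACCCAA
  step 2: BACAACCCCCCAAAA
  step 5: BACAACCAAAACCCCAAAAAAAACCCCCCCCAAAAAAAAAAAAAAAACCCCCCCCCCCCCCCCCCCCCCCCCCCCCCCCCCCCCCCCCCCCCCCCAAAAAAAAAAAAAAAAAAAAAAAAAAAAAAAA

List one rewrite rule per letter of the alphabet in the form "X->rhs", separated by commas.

A->AA, B->BAC, C->CC

  step 1 ⇒ step 2: BACCCAA ⇒ BAC·AA·CC·CC·CC·AA·AA
    A ↦ AA
    B ↦ BAC
    C ↦ CC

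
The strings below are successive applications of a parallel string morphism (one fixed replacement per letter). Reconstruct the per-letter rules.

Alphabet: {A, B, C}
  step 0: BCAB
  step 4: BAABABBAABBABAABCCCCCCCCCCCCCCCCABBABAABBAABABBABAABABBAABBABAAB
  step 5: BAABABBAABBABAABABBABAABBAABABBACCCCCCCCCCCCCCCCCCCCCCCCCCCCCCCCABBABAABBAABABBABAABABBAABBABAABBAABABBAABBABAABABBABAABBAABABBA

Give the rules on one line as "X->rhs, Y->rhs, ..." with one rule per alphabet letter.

A->AB, B->BA, C->CC

  step 4 ⇒ step 5: BAABABBAABBABAABCCCCCCCCCCCCCCCCABBABAABBAABABBABAABABBAABBABAAB ⇒ BA·AB·AB·BA·AB·BA·BA·AB·AB·BA·BA·AB·BA·AB·AB·BA·CC·CC·CC·CC·CC·CC·CC·CC·CC·CC·CC·CC·CC·CC·CC·CC·AB·BA·BA·AB·BA·AB·AB·BA·BA·AB·AB·BA·AB·BA·BA·AB·BA·AB·AB·BA·AB·BA·BA·AB·AB·BA·BA·AB·BA·AB·AB·BA
    A ↦ AB
    B ↦ BA
    C ↦ CC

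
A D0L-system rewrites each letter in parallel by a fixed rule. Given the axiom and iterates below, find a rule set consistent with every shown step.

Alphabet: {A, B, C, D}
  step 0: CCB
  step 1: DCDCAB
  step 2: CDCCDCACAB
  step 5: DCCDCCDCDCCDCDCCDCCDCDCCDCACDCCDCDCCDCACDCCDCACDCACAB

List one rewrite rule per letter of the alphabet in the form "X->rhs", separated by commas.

  step 1 ⇒ step 2: DCDCAB ⇒ C·DC·C·DC·AC·AB
    A ↦ AC
    B ↦ AB
    C ↦ DC
    D ↦ C

A->AC, B->AB, C->DC, D->C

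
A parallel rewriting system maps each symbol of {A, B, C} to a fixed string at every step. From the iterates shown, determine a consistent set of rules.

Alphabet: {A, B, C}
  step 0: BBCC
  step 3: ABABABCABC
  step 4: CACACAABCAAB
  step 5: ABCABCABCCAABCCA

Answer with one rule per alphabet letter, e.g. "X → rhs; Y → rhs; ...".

  step 4 ⇒ step 5: CACACAABCAAB ⇒ AB·C·AB·C·AB·C·C·A·AB·C·C·A
    A ↦ C
    B ↦ A
    C ↦ AB

A->C, B->A, C->AB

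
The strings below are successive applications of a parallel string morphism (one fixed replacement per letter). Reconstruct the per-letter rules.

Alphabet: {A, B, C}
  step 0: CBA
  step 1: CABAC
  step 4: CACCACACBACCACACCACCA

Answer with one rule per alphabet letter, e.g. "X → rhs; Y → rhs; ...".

  step 0 ⇒ step 1: CBA ⇒ CA·BA·C
    A ↦ C
    B ↦ BA
    C ↦ CA

A->C, B->BA, C->CA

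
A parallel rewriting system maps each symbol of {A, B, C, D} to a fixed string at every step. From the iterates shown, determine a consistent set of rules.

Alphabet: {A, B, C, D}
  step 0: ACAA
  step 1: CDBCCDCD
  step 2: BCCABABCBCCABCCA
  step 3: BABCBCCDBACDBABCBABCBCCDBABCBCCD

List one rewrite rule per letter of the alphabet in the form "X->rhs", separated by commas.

A->CD, B->BA, C->BC, D->CA

  step 2 ⇒ step 3: BCCABABCBCCABCCA ⇒ BA·BC·BC·CD·BA·CD·BA·BC·BA·BC·BC·CD·BA·BC·BC·CD
    A ↦ CD
    B ↦ BA
    C ↦ BC
  step 1 ⇒ step 2: CDBCCDCD ⇒ BC·CA·BA·BC·BC·CA·BC·CA
    D ↦ CA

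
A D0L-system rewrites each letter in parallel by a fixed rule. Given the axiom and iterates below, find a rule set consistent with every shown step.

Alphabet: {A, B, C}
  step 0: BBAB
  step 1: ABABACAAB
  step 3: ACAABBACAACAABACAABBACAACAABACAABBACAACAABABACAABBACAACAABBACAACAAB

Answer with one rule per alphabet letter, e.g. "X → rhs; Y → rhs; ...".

A->ACA, B->AB, C->ABB

  step 0 ⇒ step 1: BBAB ⇒ AB·AB·ACA·AB
    A ↦ ACA
    B ↦ AB
    C ↦ ABB  (constrained at step 1)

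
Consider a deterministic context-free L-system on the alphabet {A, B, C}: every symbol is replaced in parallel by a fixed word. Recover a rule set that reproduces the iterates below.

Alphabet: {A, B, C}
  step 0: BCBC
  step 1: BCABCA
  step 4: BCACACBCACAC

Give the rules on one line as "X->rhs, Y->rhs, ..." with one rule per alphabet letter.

  step 0 ⇒ step 1: BCBC ⇒ BC·A·BC·A
    B ↦ BC
    C ↦ A
    A ↦ C  (constrained at step 1)

A->C, B->BC, C->A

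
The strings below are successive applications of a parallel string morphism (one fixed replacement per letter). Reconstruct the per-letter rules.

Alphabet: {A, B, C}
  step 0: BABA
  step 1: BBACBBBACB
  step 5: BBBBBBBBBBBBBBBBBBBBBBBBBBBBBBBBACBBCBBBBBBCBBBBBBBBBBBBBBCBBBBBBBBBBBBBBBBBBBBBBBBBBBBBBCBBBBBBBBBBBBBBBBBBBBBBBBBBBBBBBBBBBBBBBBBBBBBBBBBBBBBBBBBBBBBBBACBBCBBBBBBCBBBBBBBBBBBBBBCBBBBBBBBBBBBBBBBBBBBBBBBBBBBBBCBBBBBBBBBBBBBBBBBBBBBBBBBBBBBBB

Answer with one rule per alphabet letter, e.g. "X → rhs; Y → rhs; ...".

A->ACB, B->BB, C->BCB

  step 0 ⇒ step 1: BABA ⇒ BB·ACB·BB·ACB
    A ↦ ACB
    B ↦ BB
    C ↦ BCB  (constrained at step 1)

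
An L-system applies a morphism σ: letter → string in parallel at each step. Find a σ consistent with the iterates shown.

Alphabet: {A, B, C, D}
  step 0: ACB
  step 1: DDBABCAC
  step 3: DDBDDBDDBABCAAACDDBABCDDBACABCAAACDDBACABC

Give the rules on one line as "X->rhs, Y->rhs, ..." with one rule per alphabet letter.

  step 0 ⇒ step 1: ACB ⇒ DDB·ABC·AC
    A ↦ DDB
    B ↦ AC
    C ↦ ABC
    D ↦ A  (constrained at step 1)

A->DDB, B->AC, C->ABC, D->A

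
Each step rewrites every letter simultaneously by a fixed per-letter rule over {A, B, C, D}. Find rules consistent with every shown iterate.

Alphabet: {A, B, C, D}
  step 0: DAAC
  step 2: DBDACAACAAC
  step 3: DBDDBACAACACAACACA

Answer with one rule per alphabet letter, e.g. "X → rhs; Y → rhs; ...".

  step 2 ⇒ step 3: DBDACAACAAC ⇒ DB·D·DB·AC·A·AC·AC·A·AC·AC·A
    A ↦ AC
    B ↦ D
    C ↦ A
    D ↦ DB

A->AC, B->D, C->A, D->DB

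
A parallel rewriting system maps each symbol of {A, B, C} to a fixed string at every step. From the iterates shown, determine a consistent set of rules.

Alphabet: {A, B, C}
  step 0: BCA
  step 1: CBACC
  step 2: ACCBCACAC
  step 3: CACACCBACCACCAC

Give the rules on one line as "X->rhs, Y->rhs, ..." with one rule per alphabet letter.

A->C, B->CB, C->AC

  step 2 ⇒ step 3: ACCBCACAC ⇒ C·AC·AC·CB·AC·C·AC·C·AC
    A ↦ C
    B ↦ CB
    C ↦ AC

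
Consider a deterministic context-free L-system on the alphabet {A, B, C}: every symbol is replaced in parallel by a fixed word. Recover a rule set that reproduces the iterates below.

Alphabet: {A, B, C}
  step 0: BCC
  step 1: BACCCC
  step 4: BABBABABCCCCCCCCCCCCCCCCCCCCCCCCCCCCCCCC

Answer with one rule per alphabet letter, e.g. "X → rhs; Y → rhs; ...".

A->B, B->BA, C->CC

  step 0 ⇒ step 1: BCC ⇒ BA·CC·CC
    B ↦ BA
    C ↦ CC
    A ↦ B  (constrained at step 1)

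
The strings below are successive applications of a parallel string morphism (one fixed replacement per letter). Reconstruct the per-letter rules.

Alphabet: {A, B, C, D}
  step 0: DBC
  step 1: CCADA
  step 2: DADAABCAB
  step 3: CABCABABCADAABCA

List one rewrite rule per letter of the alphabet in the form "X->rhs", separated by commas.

A->AB, B->CA, C->DA, D->C

  step 2 ⇒ step 3: DADAABCAB ⇒ C·AB·C·AB·AB·CA·DA·AB·CA
    A ↦ AB
    B ↦ CA
    C ↦ DA
    D ↦ C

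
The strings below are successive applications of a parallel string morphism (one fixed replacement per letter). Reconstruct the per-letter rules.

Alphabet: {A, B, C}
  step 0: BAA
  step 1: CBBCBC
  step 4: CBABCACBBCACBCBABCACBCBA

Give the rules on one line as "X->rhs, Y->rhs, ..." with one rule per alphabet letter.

  step 0 ⇒ step 1: BAA ⇒ CB·BC·BC
    A ↦ BC
    B ↦ CB
    C ↦ A  (constrained at step 1)

A->BC, B->CB, C->A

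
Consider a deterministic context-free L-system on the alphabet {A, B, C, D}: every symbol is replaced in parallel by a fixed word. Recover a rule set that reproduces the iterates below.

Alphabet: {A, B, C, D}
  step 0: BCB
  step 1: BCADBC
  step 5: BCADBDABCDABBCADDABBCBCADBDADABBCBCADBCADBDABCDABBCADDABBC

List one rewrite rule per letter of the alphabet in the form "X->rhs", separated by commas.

  step 0 ⇒ step 1: BCB ⇒ BC·AD·BC
    B ↦ BC
    C ↦ AD
    A ↦ B  (constrained at step 1)
    D ↦ DA  (constrained at step 1)

A->B, B->BC, C->AD, D->DA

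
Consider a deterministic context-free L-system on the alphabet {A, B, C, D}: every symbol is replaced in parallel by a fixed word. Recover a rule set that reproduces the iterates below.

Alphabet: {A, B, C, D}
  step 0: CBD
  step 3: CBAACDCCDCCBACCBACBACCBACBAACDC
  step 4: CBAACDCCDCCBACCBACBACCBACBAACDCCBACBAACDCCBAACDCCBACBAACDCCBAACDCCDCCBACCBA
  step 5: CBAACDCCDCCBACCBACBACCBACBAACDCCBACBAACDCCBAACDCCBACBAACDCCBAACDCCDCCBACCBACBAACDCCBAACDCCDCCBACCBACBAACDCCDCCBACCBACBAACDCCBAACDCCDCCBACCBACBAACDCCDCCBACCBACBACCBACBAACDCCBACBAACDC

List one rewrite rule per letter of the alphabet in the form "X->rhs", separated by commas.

A->CDC, B->A, C->CBA, D->C

  step 4 ⇒ step 5: CBAACDCCDCCBACCBACBACCBACBAACDCCBACBAACDCCBAACDCCBACBAACDCCBAACDCCDCCBACCBA ⇒ CBA·A·CDC·CDC·CBA·C·CBA·CBA·C·CBA·CBA·A·CDC·CBA·CBA·A·CDC·CBA·A·CDC·CBA·CBA·A·CDC·CBA·A·CDC·CDC·CBA·C·CBA·CBA·A·CDC·CBA·A·CDC·CDC·CBA·C·CBA·CBA·A·CDC·CDC·CBA·C·CBA·CBA·A·CDC·CBA·A·CDC·CDC·CBA·C·CBA·CBA·A·CDC·CDC·CBA·C·CBA·CBA·C·CBA·CBA·A·CDC·CBA·CBA·A·CDC
    A ↦ CDC
    B ↦ A
    C ↦ CBA
    D ↦ C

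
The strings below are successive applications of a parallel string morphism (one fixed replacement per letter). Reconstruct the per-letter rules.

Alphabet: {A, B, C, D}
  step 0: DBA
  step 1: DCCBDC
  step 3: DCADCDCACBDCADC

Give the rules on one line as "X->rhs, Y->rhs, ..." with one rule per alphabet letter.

  step 0 ⇒ step 1: DBA ⇒ DC·CB·DC
    A ↦ DC
    B ↦ CB
    D ↦ DC
    C ↦ A  (constrained at step 1)

A->DC, B->CB, C->A, D->DC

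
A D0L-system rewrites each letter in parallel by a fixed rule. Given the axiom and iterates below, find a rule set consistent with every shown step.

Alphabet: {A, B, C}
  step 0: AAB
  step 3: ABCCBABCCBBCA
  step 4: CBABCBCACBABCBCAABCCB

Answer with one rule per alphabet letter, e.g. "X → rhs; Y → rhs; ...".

A->CB, B->A, C->BC

  step 3 ⇒ step 4: ABCCBABCCBBCA ⇒ CB·A·BC·BC·A·CB·A·BC·BC·A·A·BC·CB
    A ↦ CB
    B ↦ A
    C ↦ BC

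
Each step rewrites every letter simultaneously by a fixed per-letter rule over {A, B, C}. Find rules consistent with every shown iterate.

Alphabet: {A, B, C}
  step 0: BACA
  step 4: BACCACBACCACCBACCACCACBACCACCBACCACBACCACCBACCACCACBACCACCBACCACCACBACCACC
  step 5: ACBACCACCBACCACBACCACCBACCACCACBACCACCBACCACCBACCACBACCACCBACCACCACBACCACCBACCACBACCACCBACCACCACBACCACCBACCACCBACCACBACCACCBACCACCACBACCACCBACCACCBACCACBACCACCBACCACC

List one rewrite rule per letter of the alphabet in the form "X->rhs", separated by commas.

  step 4 ⇒ step 5: BACCACBACCACCBACCACCACBACCACCBACCACBACCACCBACCACCACBACCACCBACCACCACBACCACC ⇒ AC·B·ACC·ACC·B·ACC·AC·B·ACC·ACC·B·ACC·ACC·AC·B·ACC·ACC·B·ACC·ACC·B·ACC·AC·B·ACC·ACC·B·ACC·ACC·AC·B·ACC·ACC·B·ACC·AC·B·ACC·ACC·B·ACC·ACC·AC·B·ACC·ACC·B·ACC·ACC·B·ACC·AC·B·ACC·ACC·B·ACC·ACC·AC·B·ACC·ACC·B·ACC·ACC·B·ACC·AC·B·ACC·ACC·B·ACC·ACC
    A ↦ B
    B ↦ AC
    C ↦ ACC

A->B, B->AC, C->ACC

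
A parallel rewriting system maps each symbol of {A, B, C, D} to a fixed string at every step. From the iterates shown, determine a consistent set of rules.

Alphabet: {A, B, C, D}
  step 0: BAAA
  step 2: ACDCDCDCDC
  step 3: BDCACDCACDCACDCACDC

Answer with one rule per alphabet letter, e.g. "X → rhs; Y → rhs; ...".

A->B, B->DC, C->DC, D->AC

  step 2 ⇒ step 3: ACDCDCDCDC ⇒ B·DC·AC·DC·AC·DC·AC·DC·AC·DC
    A ↦ B
    C ↦ DC
    D ↦ AC
    B ↦ DC  (constrained at step 0)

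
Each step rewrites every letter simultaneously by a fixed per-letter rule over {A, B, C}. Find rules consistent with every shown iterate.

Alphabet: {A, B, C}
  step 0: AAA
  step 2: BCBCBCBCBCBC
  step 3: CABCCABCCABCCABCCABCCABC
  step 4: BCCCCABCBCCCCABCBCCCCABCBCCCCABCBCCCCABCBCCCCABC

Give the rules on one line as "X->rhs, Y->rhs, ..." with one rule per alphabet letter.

  step 3 ⇒ step 4: CABCCABCCABCCABCCABCCABC ⇒ BC·CC·CA·BC·BC·CC·CA·BC·BC·CC·CA·BC·BC·CC·CA·BC·BC·CC·CA·BC·BC·CC·CA·BC
    A ↦ CC
    B ↦ CA
    C ↦ BC

A->CC, B->CA, C->BC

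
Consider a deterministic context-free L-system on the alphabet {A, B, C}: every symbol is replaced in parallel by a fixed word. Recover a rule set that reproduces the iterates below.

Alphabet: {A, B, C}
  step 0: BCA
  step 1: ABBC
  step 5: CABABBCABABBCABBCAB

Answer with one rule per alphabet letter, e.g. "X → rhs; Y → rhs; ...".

A->C, B->AB, C->B

  step 0 ⇒ step 1: BCA ⇒ AB·B·C
    A ↦ C
    B ↦ AB
    C ↦ B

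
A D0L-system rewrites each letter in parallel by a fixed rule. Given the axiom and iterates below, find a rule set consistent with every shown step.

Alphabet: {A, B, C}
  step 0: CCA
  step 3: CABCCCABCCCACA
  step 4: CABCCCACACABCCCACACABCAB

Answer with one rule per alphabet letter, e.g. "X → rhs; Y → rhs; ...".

  step 3 ⇒ step 4: CABCCCABCCCACA ⇒ CA·B·CC·CA·CA·CA·B·CC·CA·CA·CA·B·CA·B
    A ↦ B
    B ↦ CC
    C ↦ CA

A->B, B->CC, C->CA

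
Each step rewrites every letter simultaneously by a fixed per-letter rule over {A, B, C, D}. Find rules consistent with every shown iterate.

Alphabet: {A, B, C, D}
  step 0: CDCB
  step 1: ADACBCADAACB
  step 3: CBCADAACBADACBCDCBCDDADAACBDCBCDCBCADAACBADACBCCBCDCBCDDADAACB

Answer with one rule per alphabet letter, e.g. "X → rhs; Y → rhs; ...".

A->D, B->ACB, C->ADA, D->CBC

  step 0 ⇒ step 1: CDCB ⇒ ADA·CBC·ADA·ACB
    B ↦ ACB
    C ↦ ADA
    D ↦ CBC
    A ↦ D  (constrained at step 1)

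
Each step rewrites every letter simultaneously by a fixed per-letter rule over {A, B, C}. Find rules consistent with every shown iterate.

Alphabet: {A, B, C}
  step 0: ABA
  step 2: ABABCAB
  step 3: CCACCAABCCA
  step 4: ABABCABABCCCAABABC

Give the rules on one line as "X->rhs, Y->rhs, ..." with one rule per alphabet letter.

  step 3 ⇒ step 4: CCACCAABCCA ⇒ AB·AB·C·AB·AB·C·C·CA·AB·AB·C
    A ↦ C
    B ↦ CA
    C ↦ AB

A->C, B->CA, C->AB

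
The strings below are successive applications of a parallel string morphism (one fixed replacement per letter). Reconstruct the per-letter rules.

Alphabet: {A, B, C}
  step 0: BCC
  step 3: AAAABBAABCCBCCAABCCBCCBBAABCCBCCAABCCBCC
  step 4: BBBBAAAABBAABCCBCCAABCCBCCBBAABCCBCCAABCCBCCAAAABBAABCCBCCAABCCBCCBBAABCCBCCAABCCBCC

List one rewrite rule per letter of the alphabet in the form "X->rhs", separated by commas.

  step 3 ⇒ step 4: AAAABBAABCCBCCAABCCBCCBBAABCCBCCAABCCBCC ⇒ B·B·B·B·AA·AA·B·B·AA·BCC·BCC·AA·BCC·BCC·B·B·AA·BCC·BCC·AA·BCC·BCC·AA·AA·B·B·AA·BCC·BCC·AA·BCC·BCC·B·B·AA·BCC·BCC·AA·BCC·BCC
    A ↦ B
    B ↦ AA
    C ↦ BCC

A->B, B->AA, C->BCC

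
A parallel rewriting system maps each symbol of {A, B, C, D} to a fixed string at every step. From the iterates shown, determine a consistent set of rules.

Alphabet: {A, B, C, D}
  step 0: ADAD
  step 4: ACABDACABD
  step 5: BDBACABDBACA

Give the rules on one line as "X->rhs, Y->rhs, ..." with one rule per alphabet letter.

A->B, B->AC, C->D, D->A

  step 4 ⇒ step 5: ACABDACABD ⇒ B·D·B·AC·A·B·D·B·AC·A
    A ↦ B
    B ↦ AC
    C ↦ D
    D ↦ A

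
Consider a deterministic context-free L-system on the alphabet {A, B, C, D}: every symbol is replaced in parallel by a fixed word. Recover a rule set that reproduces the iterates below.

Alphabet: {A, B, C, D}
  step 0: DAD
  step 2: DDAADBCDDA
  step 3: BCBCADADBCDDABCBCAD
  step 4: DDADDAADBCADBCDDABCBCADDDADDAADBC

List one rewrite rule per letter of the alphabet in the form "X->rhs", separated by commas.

A->AD, B->DD, C->A, D->BC

  step 3 ⇒ step 4: BCBCADADBCDDABCBCAD ⇒ DD·A·DD·A·AD·BC·AD·BC·DD·A·BC·BC·AD·DD·A·DD·A·AD·BC
    A ↦ AD
    B ↦ DD
    C ↦ A
    D ↦ BC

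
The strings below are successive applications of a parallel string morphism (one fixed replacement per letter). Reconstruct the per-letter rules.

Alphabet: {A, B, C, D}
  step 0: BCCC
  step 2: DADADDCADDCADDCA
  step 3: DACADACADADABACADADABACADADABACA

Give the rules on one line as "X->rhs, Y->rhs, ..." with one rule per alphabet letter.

A->CA, B->DD, C->BA, D->DA

  step 2 ⇒ step 3: DADADDCADDCADDCA ⇒ DA·CA·DA·CA·DA·DA·BA·CA·DA·DA·BA·CA·DA·DA·BA·CA
    A ↦ CA
    C ↦ BA
    D ↦ DA
    B ↦ DD  (constrained at step 0)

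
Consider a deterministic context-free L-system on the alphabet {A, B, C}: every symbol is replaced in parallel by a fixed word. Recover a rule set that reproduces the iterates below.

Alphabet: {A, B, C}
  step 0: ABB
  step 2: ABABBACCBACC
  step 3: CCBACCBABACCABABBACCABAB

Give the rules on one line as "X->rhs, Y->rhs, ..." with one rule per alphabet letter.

  step 2 ⇒ step 3: ABABBACCBACC ⇒ CC·BA·CC·BA·BA·CC·AB·AB·BA·CC·AB·AB
    A ↦ CC
    B ↦ BA
    C ↦ AB

A->CC, B->BA, C->AB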